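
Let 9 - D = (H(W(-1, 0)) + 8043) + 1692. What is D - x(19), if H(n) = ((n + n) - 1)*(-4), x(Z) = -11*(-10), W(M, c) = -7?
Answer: -9896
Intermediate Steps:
x(Z) = 110
H(n) = 4 - 8*n (H(n) = (2*n - 1)*(-4) = (-1 + 2*n)*(-4) = 4 - 8*n)
D = -9786 (D = 9 - (((4 - 8*(-7)) + 8043) + 1692) = 9 - (((4 + 56) + 8043) + 1692) = 9 - ((60 + 8043) + 1692) = 9 - (8103 + 1692) = 9 - 1*9795 = 9 - 9795 = -9786)
D - x(19) = -9786 - 1*110 = -9786 - 110 = -9896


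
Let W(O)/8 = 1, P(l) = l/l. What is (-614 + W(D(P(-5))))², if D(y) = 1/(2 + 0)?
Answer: 367236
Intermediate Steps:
P(l) = 1
D(y) = ½ (D(y) = 1/2 = ½)
W(O) = 8 (W(O) = 8*1 = 8)
(-614 + W(D(P(-5))))² = (-614 + 8)² = (-606)² = 367236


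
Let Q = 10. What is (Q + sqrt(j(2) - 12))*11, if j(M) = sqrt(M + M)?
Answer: 110 + 11*I*sqrt(10) ≈ 110.0 + 34.785*I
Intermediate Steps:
j(M) = sqrt(2)*sqrt(M) (j(M) = sqrt(2*M) = sqrt(2)*sqrt(M))
(Q + sqrt(j(2) - 12))*11 = (10 + sqrt(sqrt(2)*sqrt(2) - 12))*11 = (10 + sqrt(2 - 12))*11 = (10 + sqrt(-10))*11 = (10 + I*sqrt(10))*11 = 110 + 11*I*sqrt(10)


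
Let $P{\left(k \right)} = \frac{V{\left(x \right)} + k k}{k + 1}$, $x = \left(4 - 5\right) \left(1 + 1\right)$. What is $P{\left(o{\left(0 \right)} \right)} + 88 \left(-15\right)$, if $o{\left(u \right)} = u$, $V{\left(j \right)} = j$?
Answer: $-1322$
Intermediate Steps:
$x = -2$ ($x = \left(-1\right) 2 = -2$)
$P{\left(k \right)} = \frac{-2 + k^{2}}{1 + k}$ ($P{\left(k \right)} = \frac{-2 + k k}{k + 1} = \frac{-2 + k^{2}}{1 + k}$)
$P{\left(o{\left(0 \right)} \right)} + 88 \left(-15\right) = \frac{-2 + 0^{2}}{1 + 0} + 88 \left(-15\right) = \frac{-2 + 0}{1} - 1320 = 1 \left(-2\right) - 1320 = -2 - 1320 = -1322$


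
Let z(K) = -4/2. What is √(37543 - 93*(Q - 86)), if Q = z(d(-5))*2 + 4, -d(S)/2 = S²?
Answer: √45541 ≈ 213.40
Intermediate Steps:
d(S) = -2*S²
z(K) = -2 (z(K) = -4*½ = -2)
Q = 0 (Q = -2*2 + 4 = -4 + 4 = 0)
√(37543 - 93*(Q - 86)) = √(37543 - 93*(0 - 86)) = √(37543 - 93*(-86)) = √(37543 + 7998) = √45541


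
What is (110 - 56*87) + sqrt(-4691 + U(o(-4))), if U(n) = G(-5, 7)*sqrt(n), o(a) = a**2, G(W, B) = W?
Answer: -4762 + I*sqrt(4711) ≈ -4762.0 + 68.637*I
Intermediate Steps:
U(n) = -5*sqrt(n)
(110 - 56*87) + sqrt(-4691 + U(o(-4))) = (110 - 56*87) + sqrt(-4691 - 5*sqrt((-4)**2)) = (110 - 4872) + sqrt(-4691 - 5*sqrt(16)) = -4762 + sqrt(-4691 - 5*4) = -4762 + sqrt(-4691 - 20) = -4762 + sqrt(-4711) = -4762 + I*sqrt(4711)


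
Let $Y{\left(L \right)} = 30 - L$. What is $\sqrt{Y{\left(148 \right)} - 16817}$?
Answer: $i \sqrt{16935} \approx 130.13 i$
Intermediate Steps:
$\sqrt{Y{\left(148 \right)} - 16817} = \sqrt{\left(30 - 148\right) - 16817} = \sqrt{-118 - 16817} = \sqrt{-16935} = i \sqrt{16935}$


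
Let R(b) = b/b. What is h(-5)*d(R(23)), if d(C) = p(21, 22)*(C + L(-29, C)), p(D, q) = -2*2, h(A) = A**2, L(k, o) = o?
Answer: -200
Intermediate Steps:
p(D, q) = -4
R(b) = 1
d(C) = -8*C (d(C) = -4*(C + C) = -8*C)
h(-5)*d(R(23)) = (-5)**2*(-8*1) = 25*(-8) = -200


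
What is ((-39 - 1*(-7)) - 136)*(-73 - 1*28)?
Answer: 16968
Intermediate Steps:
((-39 - 1*(-7)) - 136)*(-73 - 1*28) = ((-39 + 7) - 136)*(-73 - 28) = (-32 - 136)*(-101) = -168*(-101) = 16968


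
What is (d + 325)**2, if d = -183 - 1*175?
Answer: 1089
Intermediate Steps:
d = -358 (d = -183 - 175 = -358)
(d + 325)**2 = (-358 + 325)**2 = (-33)**2 = 1089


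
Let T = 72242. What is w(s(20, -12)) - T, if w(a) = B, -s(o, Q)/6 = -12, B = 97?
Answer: -72145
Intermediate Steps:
s(o, Q) = 72 (s(o, Q) = -6*(-12) = 72)
w(a) = 97
w(s(20, -12)) - T = 97 - 1*72242 = 97 - 72242 = -72145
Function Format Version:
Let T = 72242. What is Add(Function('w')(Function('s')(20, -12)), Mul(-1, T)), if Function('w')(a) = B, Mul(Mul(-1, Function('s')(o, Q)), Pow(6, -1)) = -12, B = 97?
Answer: -72145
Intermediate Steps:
Function('s')(o, Q) = 72 (Function('s')(o, Q) = Mul(-6, -12) = 72)
Function('w')(a) = 97
Add(Function('w')(Function('s')(20, -12)), Mul(-1, T)) = Add(97, Mul(-1, 72242)) = Add(97, -72242) = -72145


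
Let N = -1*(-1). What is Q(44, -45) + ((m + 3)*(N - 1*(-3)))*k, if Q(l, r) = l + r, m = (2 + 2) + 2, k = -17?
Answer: -613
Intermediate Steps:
m = 6 (m = 4 + 2 = 6)
N = 1
Q(44, -45) + ((m + 3)*(N - 1*(-3)))*k = (44 - 45) + ((6 + 3)*(1 - 1*(-3)))*(-17) = -1 + (9*(1 + 3))*(-17) = -1 + (9*4)*(-17) = -1 + 36*(-17) = -1 - 612 = -613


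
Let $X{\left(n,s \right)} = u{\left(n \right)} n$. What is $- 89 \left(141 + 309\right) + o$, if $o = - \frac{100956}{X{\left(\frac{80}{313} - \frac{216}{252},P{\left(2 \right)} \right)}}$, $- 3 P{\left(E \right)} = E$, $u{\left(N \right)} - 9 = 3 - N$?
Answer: $- \frac{243195334791}{9097495} \approx -26732.0$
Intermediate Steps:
$u{\left(N \right)} = 12 - N$ ($u{\left(N \right)} = 9 - \left(-3 + N\right) = 12 - N$)
$P{\left(E \right)} = - \frac{E}{3}$
$X{\left(n,s \right)} = n \left(12 - n\right)$ ($X{\left(n,s \right)} = \left(12 - n\right) n = n \left(12 - n\right)$)
$o = \frac{121159339959}{9097495}$ ($o = - \frac{100956}{\left(\frac{80}{313} - \frac{216}{252}\right) \left(12 - \left(\frac{80}{313} - \frac{216}{252}\right)\right)} = - \frac{100956}{\left(80 \cdot \frac{1}{313} - \frac{6}{7}\right) \left(12 - \left(80 \cdot \frac{1}{313} - \frac{6}{7}\right)\right)} = - \frac{100956}{\left(\frac{80}{313} - \frac{6}{7}\right) \left(12 - \left(\frac{80}{313} - \frac{6}{7}\right)\right)} = - \frac{100956}{\left(- \frac{1318}{2191}\right) \left(12 - - \frac{1318}{2191}\right)} = - \frac{100956}{\left(- \frac{1318}{2191}\right) \left(12 + \frac{1318}{2191}\right)} = - \frac{100956}{\left(- \frac{1318}{2191}\right) \frac{27610}{2191}} = - \frac{100956}{- \frac{36389980}{4800481}} = \left(-100956\right) \left(- \frac{4800481}{36389980}\right) = \frac{121159339959}{9097495} \approx 13318.0$)
$- 89 \left(141 + 309\right) + o = - 89 \left(141 + 309\right) + \frac{121159339959}{9097495} = \left(-89\right) 450 + \frac{121159339959}{9097495} = -40050 + \frac{121159339959}{9097495} = - \frac{243195334791}{9097495}$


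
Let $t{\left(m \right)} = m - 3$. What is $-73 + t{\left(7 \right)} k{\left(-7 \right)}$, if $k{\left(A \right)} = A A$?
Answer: $123$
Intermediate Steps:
$t{\left(m \right)} = -3 + m$
$k{\left(A \right)} = A^{2}$
$-73 + t{\left(7 \right)} k{\left(-7 \right)} = -73 + \left(-3 + 7\right) \left(-7\right)^{2} = -73 + 4 \cdot 49 = -73 + 196 = 123$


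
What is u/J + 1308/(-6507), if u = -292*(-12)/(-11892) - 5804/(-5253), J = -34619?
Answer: -26194575899068/130296836440251 ≈ -0.20104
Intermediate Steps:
u = 4217888/5205723 (u = 3504*(-1/11892) - 5804*(-1/5253) = -292/991 + 5804/5253 = 4217888/5205723 ≈ 0.81024)
u/J + 1308/(-6507) = (4217888/5205723)/(-34619) + 1308/(-6507) = (4217888/5205723)*(-1/34619) + 1308*(-1/6507) = -4217888/180216924537 - 436/2169 = -26194575899068/130296836440251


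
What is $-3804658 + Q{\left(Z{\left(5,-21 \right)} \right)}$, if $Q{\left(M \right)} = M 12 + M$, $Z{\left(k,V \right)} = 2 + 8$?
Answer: $-3804528$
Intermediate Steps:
$Z{\left(k,V \right)} = 10$
$Q{\left(M \right)} = 13 M$ ($Q{\left(M \right)} = 12 M + M = 13 M$)
$-3804658 + Q{\left(Z{\left(5,-21 \right)} \right)} = -3804658 + 13 \cdot 10 = -3804658 + 130 = -3804528$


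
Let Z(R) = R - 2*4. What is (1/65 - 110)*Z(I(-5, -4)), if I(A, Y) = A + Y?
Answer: 121533/65 ≈ 1869.7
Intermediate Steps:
Z(R) = -8 + R (Z(R) = R - 8 = -8 + R)
(1/65 - 110)*Z(I(-5, -4)) = (1/65 - 110)*(-8 + (-5 - 4)) = (1/65 - 110)*(-8 - 9) = -7149/65*(-17) = 121533/65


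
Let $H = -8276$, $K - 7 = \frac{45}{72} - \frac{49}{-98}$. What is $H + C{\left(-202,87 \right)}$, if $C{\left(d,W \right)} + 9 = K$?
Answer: $- \frac{66215}{8} \approx -8276.9$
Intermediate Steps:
$K = \frac{65}{8}$ ($K = 7 + \left(\frac{45}{72} - \frac{49}{-98}\right) = 7 + \left(45 \cdot \frac{1}{72} - - \frac{1}{2}\right) = 7 + \left(\frac{5}{8} + \frac{1}{2}\right) = 7 + \frac{9}{8} = \frac{65}{8} \approx 8.125$)
$C{\left(d,W \right)} = - \frac{7}{8}$ ($C{\left(d,W \right)} = -9 + \frac{65}{8} = - \frac{7}{8}$)
$H + C{\left(-202,87 \right)} = -8276 - \frac{7}{8} = - \frac{66215}{8}$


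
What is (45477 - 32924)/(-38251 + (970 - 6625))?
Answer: -12553/43906 ≈ -0.28591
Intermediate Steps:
(45477 - 32924)/(-38251 + (970 - 6625)) = 12553/(-38251 - 5655) = 12553/(-43906) = 12553*(-1/43906) = -12553/43906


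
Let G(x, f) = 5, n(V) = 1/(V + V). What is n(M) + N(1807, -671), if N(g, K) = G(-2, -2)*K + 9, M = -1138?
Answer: -7615497/2276 ≈ -3346.0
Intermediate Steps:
n(V) = 1/(2*V)
N(g, K) = 9 + 5*K (N(g, K) = 5*K + 9 = 9 + 5*K)
n(M) + N(1807, -671) = (½)/(-1138) + (9 + 5*(-671)) = (½)*(-1/1138) + (9 - 3355) = -1/2276 - 3346 = -7615497/2276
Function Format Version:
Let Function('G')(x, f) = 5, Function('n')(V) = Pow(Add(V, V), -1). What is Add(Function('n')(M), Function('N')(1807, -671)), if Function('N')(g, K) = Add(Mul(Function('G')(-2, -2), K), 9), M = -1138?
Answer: Rational(-7615497, 2276) ≈ -3346.0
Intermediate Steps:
Function('n')(V) = Mul(Rational(1, 2), Pow(V, -1)) (Function('n')(V) = Pow(Mul(2, V), -1) = Mul(Rational(1, 2), Pow(V, -1)))
Function('N')(g, K) = Add(9, Mul(5, K)) (Function('N')(g, K) = Add(Mul(5, K), 9) = Add(9, Mul(5, K)))
Add(Function('n')(M), Function('N')(1807, -671)) = Add(Mul(Rational(1, 2), Pow(-1138, -1)), Add(9, Mul(5, -671))) = Add(Mul(Rational(1, 2), Rational(-1, 1138)), Add(9, -3355)) = Add(Rational(-1, 2276), -3346) = Rational(-7615497, 2276)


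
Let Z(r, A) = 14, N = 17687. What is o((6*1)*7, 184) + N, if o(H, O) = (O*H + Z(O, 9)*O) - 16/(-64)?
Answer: 111965/4 ≈ 27991.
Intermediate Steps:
o(H, O) = ¼ + 14*O + H*O (o(H, O) = (O*H + 14*O) - 16/(-64) = (H*O + 14*O) - 16*(-1/64) = (14*O + H*O) + ¼ = ¼ + 14*O + H*O)
o((6*1)*7, 184) + N = (¼ + 14*184 + ((6*1)*7)*184) + 17687 = (¼ + 2576 + (6*7)*184) + 17687 = (¼ + 2576 + 42*184) + 17687 = (¼ + 2576 + 7728) + 17687 = 41217/4 + 17687 = 111965/4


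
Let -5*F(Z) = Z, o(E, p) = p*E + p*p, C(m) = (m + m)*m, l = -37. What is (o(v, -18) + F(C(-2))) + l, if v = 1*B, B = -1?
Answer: 1517/5 ≈ 303.40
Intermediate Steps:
v = -1 (v = 1*(-1) = -1)
C(m) = 2*m² (C(m) = (2*m)*m = 2*m²)
o(E, p) = p² + E*p (o(E, p) = E*p + p² = p² + E*p)
F(Z) = -Z/5
(o(v, -18) + F(C(-2))) + l = (-18*(-1 - 18) - 2*(-2)²/5) - 37 = (-18*(-19) - 2*4/5) - 37 = (342 - ⅕*8) - 37 = (342 - 8/5) - 37 = 1702/5 - 37 = 1517/5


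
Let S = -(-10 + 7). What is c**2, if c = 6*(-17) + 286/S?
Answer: 400/9 ≈ 44.444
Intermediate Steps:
S = 3 (S = -1*(-3) = 3)
c = -20/3 (c = 6*(-17) + 286/3 = -102 + 286*(1/3) = -102 + 286/3 = -20/3 ≈ -6.6667)
c**2 = (-20/3)**2 = 400/9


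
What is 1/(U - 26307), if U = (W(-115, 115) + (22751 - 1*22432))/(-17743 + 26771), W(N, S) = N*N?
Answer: -2257/59371513 ≈ -3.8015e-5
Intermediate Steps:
W(N, S) = N²
U = 3386/2257 (U = ((-115)² + (22751 - 1*22432))/(-17743 + 26771) = (13225 + (22751 - 22432))/9028 = (13225 + 319)*(1/9028) = 13544*(1/9028) = 3386/2257 ≈ 1.5002)
1/(U - 26307) = 1/(3386/2257 - 26307) = 1/(-59371513/2257) = -2257/59371513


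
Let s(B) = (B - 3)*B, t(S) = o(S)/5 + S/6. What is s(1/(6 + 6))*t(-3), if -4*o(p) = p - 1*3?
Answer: 7/144 ≈ 0.048611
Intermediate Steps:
o(p) = 3/4 - p/4 (o(p) = -(p - 1*3)/4 = -(p - 3)/4 = -(-3 + p)/4 = 3/4 - p/4)
t(S) = 3/20 + 7*S/60 (t(S) = (3/4 - S/4)/5 + S/6 = (3/4 - S/4)*(1/5) + S*(1/6) = (3/20 - S/20) + S/6 = 3/20 + 7*S/60)
s(B) = B*(-3 + B) (s(B) = (-3 + B)*B = B*(-3 + B))
s(1/(6 + 6))*t(-3) = ((-3 + 1/(6 + 6))/(6 + 6))*(3/20 + (7/60)*(-3)) = ((-3 + 1/12)/12)*(3/20 - 7/20) = ((-3 + 1/12)/12)*(-1/5) = ((1/12)*(-35/12))*(-1/5) = -35/144*(-1/5) = 7/144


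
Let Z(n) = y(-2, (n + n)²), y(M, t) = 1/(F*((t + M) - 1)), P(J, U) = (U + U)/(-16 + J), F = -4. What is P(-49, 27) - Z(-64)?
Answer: -3538231/4259060 ≈ -0.83075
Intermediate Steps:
P(J, U) = 2*U/(-16 + J) (P(J, U) = (2*U)/(-16 + J) = 2*U/(-16 + J))
y(M, t) = 1/(4 - 4*M - 4*t) (y(M, t) = 1/(-4*((t + M) - 1)) = 1/(-4*((M + t) - 1)) = 1/(-4*(-1 + M + t)) = 1/(4 - 4*M - 4*t))
Z(n) = -1/(-12 + 16*n²) (Z(n) = -1/(-4 + 4*(-2) + 4*(n + n)²) = -1/(-4 - 8 + 4*(2*n)²) = -1/(-4 - 8 + 4*(4*n²)) = -1/(-4 - 8 + 16*n²) = -1/(-12 + 16*n²))
P(-49, 27) - Z(-64) = 2*27/(-16 - 49) - (-1)/(-12 + 16*(-64)²) = 2*27/(-65) - (-1)/(-12 + 16*4096) = 2*27*(-1/65) - (-1)/(-12 + 65536) = -54/65 - (-1)/65524 = -54/65 - 1*(-1/65524) = -54/65 + 1/65524 = -3538231/4259060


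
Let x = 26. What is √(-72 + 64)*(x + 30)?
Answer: 112*I*√2 ≈ 158.39*I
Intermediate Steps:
√(-72 + 64)*(x + 30) = √(-72 + 64)*(26 + 30) = √(-8)*56 = (2*I*√2)*56 = 112*I*√2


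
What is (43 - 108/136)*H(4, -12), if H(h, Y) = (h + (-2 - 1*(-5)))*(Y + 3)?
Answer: -90405/34 ≈ -2659.0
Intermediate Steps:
H(h, Y) = (3 + Y)*(3 + h) (H(h, Y) = (h + (-2 + 5))*(3 + Y) = (h + 3)*(3 + Y) = (3 + h)*(3 + Y) = (3 + Y)*(3 + h))
(43 - 108/136)*H(4, -12) = (43 - 108/136)*(9 + 3*(-12) + 3*4 - 12*4) = (43 - 108*1/136)*(9 - 36 + 12 - 48) = (43 - 27/34)*(-63) = (1435/34)*(-63) = -90405/34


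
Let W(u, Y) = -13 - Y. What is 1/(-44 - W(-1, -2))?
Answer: -1/33 ≈ -0.030303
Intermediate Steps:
1/(-44 - W(-1, -2)) = 1/(-44 - (-13 - 1*(-2))) = 1/(-44 - (-13 + 2)) = 1/(-44 - 1*(-11)) = 1/(-44 + 11) = 1/(-33) = -1/33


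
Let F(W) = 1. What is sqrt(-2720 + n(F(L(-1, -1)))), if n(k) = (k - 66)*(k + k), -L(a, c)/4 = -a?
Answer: 5*I*sqrt(114) ≈ 53.385*I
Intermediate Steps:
L(a, c) = 4*a (L(a, c) = -(-4)*a = 4*a)
n(k) = 2*k*(-66 + k) (n(k) = (-66 + k)*(2*k) = 2*k*(-66 + k))
sqrt(-2720 + n(F(L(-1, -1)))) = sqrt(-2720 + 2*1*(-66 + 1)) = sqrt(-2720 + 2*1*(-65)) = sqrt(-2720 - 130) = sqrt(-2850) = 5*I*sqrt(114)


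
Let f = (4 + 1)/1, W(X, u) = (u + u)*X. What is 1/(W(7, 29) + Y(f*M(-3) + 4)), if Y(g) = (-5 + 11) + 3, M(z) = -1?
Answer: 1/415 ≈ 0.0024096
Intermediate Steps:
W(X, u) = 2*X*u (W(X, u) = (2*u)*X = 2*X*u)
f = 5 (f = 5*1 = 5)
Y(g) = 9 (Y(g) = 6 + 3 = 9)
1/(W(7, 29) + Y(f*M(-3) + 4)) = 1/(2*7*29 + 9) = 1/(406 + 9) = 1/415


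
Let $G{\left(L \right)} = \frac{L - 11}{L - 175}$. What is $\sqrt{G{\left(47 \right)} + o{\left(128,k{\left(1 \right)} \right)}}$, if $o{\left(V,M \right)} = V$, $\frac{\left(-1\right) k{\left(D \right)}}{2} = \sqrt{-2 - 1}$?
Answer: $\frac{\sqrt{8174}}{8} \approx 11.301$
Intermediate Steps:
$k{\left(D \right)} = - 2 i \sqrt{3}$ ($k{\left(D \right)} = - 2 \sqrt{-2 - 1} = - 2 \sqrt{-3} = - 2 i \sqrt{3}$)
$G{\left(L \right)} = \frac{-11 + L}{-175 + L}$
$\sqrt{G{\left(47 \right)} + o{\left(128,k{\left(1 \right)} \right)}} = \sqrt{\frac{-11 + 47}{-175 + 47} + 128} = \sqrt{\frac{1}{-128} \cdot 36 + 128} = \sqrt{\left(- \frac{1}{128}\right) 36 + 128} = \sqrt{- \frac{9}{32} + 128} = \sqrt{\frac{4087}{32}} = \frac{\sqrt{8174}}{8}$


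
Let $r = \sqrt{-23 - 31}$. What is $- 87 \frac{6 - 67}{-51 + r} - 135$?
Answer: $- \frac{69898}{295} - \frac{1769 i \sqrt{6}}{295} \approx -236.94 - 14.689 i$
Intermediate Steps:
$r = 3 i \sqrt{6}$ ($r = \sqrt{-54} = 3 i \sqrt{6} \approx 7.3485 i$)
$- 87 \frac{6 - 67}{-51 + r} - 135 = - 87 \frac{6 - 67}{-51 + 3 i \sqrt{6}} - 135 = - 87 \left(- \frac{61}{-51 + 3 i \sqrt{6}}\right) - 135 = \frac{5307}{-51 + 3 i \sqrt{6}} - 135 = -135 + \frac{5307}{-51 + 3 i \sqrt{6}}$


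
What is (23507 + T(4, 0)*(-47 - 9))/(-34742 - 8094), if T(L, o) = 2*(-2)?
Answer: -23731/42836 ≈ -0.55400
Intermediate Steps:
T(L, o) = -4
(23507 + T(4, 0)*(-47 - 9))/(-34742 - 8094) = (23507 - 4*(-47 - 9))/(-34742 - 8094) = (23507 - 4*(-56))/(-42836) = (23507 + 224)*(-1/42836) = 23731*(-1/42836) = -23731/42836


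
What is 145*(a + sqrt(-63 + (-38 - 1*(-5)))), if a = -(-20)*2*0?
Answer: 580*I*sqrt(6) ≈ 1420.7*I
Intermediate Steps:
a = 0 (a = -5*(-8)*0 = 40*0 = 0)
145*(a + sqrt(-63 + (-38 - 1*(-5)))) = 145*(0 + sqrt(-63 + (-38 - 1*(-5)))) = 145*(0 + sqrt(-63 + (-38 + 5))) = 145*(0 + sqrt(-63 - 33)) = 145*(0 + sqrt(-96)) = 145*(0 + 4*I*sqrt(6)) = 145*(4*I*sqrt(6)) = 580*I*sqrt(6)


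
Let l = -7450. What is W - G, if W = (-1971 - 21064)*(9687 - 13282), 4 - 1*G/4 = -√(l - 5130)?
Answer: 82810809 - 8*I*√3145 ≈ 8.2811e+7 - 448.64*I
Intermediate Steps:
G = 16 + 8*I*√3145 (G = 16 - (-4)*√(-7450 - 5130) = 16 - (-4)*√(-12580) = 16 - (-4)*2*I*√3145 = 16 - (-8)*I*√3145 = 16 + 8*I*√3145 ≈ 16.0 + 448.64*I)
W = 82810825 (W = -23035*(-3595) = 82810825)
W - G = 82810825 - (16 + 8*I*√3145) = 82810825 + (-16 - 8*I*√3145) = 82810809 - 8*I*√3145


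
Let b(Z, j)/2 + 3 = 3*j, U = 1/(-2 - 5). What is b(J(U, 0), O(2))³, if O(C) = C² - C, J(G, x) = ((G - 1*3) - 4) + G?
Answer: 216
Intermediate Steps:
U = -⅐ (U = 1/(-7) = -⅐ ≈ -0.14286)
J(G, x) = -7 + 2*G (J(G, x) = ((G - 3) - 4) + G = ((-3 + G) - 4) + G = (-7 + G) + G = -7 + 2*G)
b(Z, j) = -6 + 6*j (b(Z, j) = -6 + 2*(3*j) = -6 + 6*j)
b(J(U, 0), O(2))³ = (-6 + 6*(2*(-1 + 2)))³ = (-6 + 6*(2*1))³ = (-6 + 6*2)³ = (-6 + 12)³ = 6³ = 216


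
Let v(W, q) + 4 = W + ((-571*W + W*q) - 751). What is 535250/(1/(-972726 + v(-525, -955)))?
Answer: -92521174000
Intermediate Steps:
v(W, q) = -755 - 570*W + W*q (v(W, q) = -4 + (W + ((-571*W + W*q) - 751)) = -4 + (W + (-751 - 571*W + W*q)) = -4 + (-751 - 570*W + W*q) = -755 - 570*W + W*q)
535250/(1/(-972726 + v(-525, -955))) = 535250/(1/(-972726 + (-755 - 570*(-525) - 525*(-955)))) = 535250/(1/(-972726 + (-755 + 299250 + 501375))) = 535250/(1/(-972726 + 799870)) = 535250/(1/(-172856)) = 535250/(-1/172856) = 535250*(-172856) = -92521174000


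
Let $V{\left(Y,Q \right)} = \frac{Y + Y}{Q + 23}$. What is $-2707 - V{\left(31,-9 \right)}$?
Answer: $- \frac{18980}{7} \approx -2711.4$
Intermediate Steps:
$V{\left(Y,Q \right)} = \frac{2 Y}{23 + Q}$
$-2707 - V{\left(31,-9 \right)} = -2707 - 2 \cdot 31 \frac{1}{23 - 9} = -2707 - 2 \cdot 31 \cdot \frac{1}{14} = -2707 - \frac{31}{7} = - \frac{18980}{7}$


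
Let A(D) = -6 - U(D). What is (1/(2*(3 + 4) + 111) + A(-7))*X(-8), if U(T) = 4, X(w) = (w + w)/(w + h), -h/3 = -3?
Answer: 19984/125 ≈ 159.87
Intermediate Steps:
h = 9 (h = -3*(-3) = 9)
X(w) = 2*w/(9 + w) (X(w) = (w + w)/(w + 9) = (2*w)/(9 + w) = 2*w/(9 + w))
A(D) = -10 (A(D) = -6 - 1*4 = -6 - 4 = -10)
(1/(2*(3 + 4) + 111) + A(-7))*X(-8) = (1/(2*(3 + 4) + 111) - 10)*(2*(-8)/(9 - 8)) = (1/(2*7 + 111) - 10)*(2*(-8)/1) = (1/(14 + 111) - 10)*(2*(-8)*1) = (1/125 - 10)*(-16) = -1249/125*(-16) = 19984/125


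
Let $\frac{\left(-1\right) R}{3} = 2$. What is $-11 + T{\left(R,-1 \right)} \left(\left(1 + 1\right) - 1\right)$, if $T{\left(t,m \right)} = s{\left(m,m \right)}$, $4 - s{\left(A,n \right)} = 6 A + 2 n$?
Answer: $1$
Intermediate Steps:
$R = -6$ ($R = \left(-3\right) 2 = -6$)
$s{\left(A,n \right)} = 4 - 6 A - 2 n$ ($s{\left(A,n \right)} = 4 - \left(6 A + 2 n\right) = 4 - \left(2 n + 6 A\right) = 4 - 6 A - 2 n$)
$T{\left(t,m \right)} = 4 - 8 m$ ($T{\left(t,m \right)} = 4 - 6 m - 2 m = 4 - 8 m$)
$-11 + T{\left(R,-1 \right)} \left(\left(1 + 1\right) - 1\right) = -11 + \left(4 - -8\right) \left(\left(1 + 1\right) - 1\right) = -11 + \left(4 + 8\right) \left(2 - 1\right) = -11 + 12 \cdot 1 = -11 + 12 = 1$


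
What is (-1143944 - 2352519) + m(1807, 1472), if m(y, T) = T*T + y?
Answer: -1327872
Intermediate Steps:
m(y, T) = y + T² (m(y, T) = T² + y = y + T²)
(-1143944 - 2352519) + m(1807, 1472) = (-1143944 - 2352519) + (1807 + 1472²) = -3496463 + (1807 + 2166784) = -3496463 + 2168591 = -1327872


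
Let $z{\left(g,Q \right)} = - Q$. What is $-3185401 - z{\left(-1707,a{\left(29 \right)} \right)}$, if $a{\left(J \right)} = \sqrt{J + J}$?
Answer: $-3185401 + \sqrt{58} \approx -3.1854 \cdot 10^{6}$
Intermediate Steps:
$a{\left(J \right)} = \sqrt{2} \sqrt{J}$ ($a{\left(J \right)} = \sqrt{2 J} = \sqrt{2} \sqrt{J}$)
$-3185401 - z{\left(-1707,a{\left(29 \right)} \right)} = -3185401 - - \sqrt{2} \sqrt{29} = -3185401 - - \sqrt{58} = -3185401 + \sqrt{58}$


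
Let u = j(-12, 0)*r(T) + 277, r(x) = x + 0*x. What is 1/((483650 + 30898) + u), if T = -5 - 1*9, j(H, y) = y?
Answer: 1/514825 ≈ 1.9424e-6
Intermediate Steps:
T = -14 (T = -5 - 9 = -14)
r(x) = x (r(x) = x + 0 = x)
u = 277 (u = 0*(-14) + 277 = 0 + 277 = 277)
1/((483650 + 30898) + u) = 1/((483650 + 30898) + 277) = 1/(514548 + 277) = 1/514825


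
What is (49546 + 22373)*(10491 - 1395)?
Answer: 654175224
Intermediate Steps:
(49546 + 22373)*(10491 - 1395) = 71919*9096 = 654175224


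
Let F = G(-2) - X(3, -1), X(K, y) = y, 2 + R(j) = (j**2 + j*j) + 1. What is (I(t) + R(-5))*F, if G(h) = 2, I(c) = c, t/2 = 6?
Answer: 183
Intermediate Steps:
t = 12 (t = 2*6 = 12)
R(j) = -1 + 2*j**2 (R(j) = -2 + ((j**2 + j*j) + 1) = -2 + ((j**2 + j**2) + 1) = -2 + (2*j**2 + 1) = -2 + (1 + 2*j**2) = -1 + 2*j**2)
F = 3 (F = 2 - 1*(-1) = 2 + 1 = 3)
(I(t) + R(-5))*F = (12 + (-1 + 2*(-5)**2))*3 = (12 + (-1 + 2*25))*3 = (12 + (-1 + 50))*3 = (12 + 49)*3 = 61*3 = 183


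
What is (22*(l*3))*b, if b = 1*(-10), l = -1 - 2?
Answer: 1980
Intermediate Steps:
l = -3
b = -10
(22*(l*3))*b = (22*(-3*3))*(-10) = (22*(-9))*(-10) = -198*(-10) = 1980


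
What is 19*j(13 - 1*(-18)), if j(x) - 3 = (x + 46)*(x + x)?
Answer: 90763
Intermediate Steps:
j(x) = 3 + 2*x*(46 + x) (j(x) = 3 + (x + 46)*(x + x) = 3 + (46 + x)*(2*x) = 3 + 2*x*(46 + x))
19*j(13 - 1*(-18)) = 19*(3 + 2*(13 - 1*(-18))² + 92*(13 - 1*(-18))) = 19*(3 + 2*(13 + 18)² + 92*(13 + 18)) = 19*(3 + 2*31² + 92*31) = 19*(3 + 2*961 + 2852) = 19*(3 + 1922 + 2852) = 19*4777 = 90763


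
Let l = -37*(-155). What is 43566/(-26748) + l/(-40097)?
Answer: -316710947/178752426 ≈ -1.7718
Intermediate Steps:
l = 5735
43566/(-26748) + l/(-40097) = 43566/(-26748) + 5735/(-40097) = 43566*(-1/26748) + 5735*(-1/40097) = -7261/4458 - 5735/40097 = -316710947/178752426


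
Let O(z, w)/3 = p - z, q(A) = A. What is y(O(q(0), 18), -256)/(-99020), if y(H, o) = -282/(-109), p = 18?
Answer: -141/5396590 ≈ -2.6128e-5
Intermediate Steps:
O(z, w) = 54 - 3*z (O(z, w) = 3*(18 - z) = 54 - 3*z)
y(H, o) = 282/109 (y(H, o) = -282*(-1/109) = 282/109)
y(O(q(0), 18), -256)/(-99020) = (282/109)/(-99020) = (282/109)*(-1/99020) = -141/5396590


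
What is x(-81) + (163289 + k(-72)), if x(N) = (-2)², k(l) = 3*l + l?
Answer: 163005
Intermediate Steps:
k(l) = 4*l
x(N) = 4
x(-81) + (163289 + k(-72)) = 4 + (163289 + 4*(-72)) = 4 + (163289 - 288) = 4 + 163001 = 163005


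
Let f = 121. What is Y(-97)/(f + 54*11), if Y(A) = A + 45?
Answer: -4/55 ≈ -0.072727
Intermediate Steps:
Y(A) = 45 + A
Y(-97)/(f + 54*11) = (45 - 97)/(121 + 54*11) = -52/(121 + 594) = -52/715 = -52*1/715 = -4/55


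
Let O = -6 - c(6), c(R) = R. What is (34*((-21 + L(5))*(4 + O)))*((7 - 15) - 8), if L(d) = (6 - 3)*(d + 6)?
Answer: 52224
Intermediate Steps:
O = -12 (O = -6 - 1*6 = -6 - 6 = -12)
L(d) = 18 + 3*d (L(d) = 3*(6 + d) = 18 + 3*d)
(34*((-21 + L(5))*(4 + O)))*((7 - 15) - 8) = (34*((-21 + (18 + 3*5))*(4 - 12)))*((7 - 15) - 8) = (34*((-21 + (18 + 15))*(-8)))*(-8 - 8) = (34*((-21 + 33)*(-8)))*(-16) = (34*(12*(-8)))*(-16) = (34*(-96))*(-16) = -3264*(-16) = 52224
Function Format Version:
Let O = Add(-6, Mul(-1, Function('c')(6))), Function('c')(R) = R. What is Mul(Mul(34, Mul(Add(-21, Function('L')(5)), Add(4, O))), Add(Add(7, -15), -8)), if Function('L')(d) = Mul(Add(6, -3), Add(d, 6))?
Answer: 52224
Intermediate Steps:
O = -12 (O = Add(-6, Mul(-1, 6)) = Add(-6, -6) = -12)
Function('L')(d) = Add(18, Mul(3, d)) (Function('L')(d) = Mul(3, Add(6, d)) = Add(18, Mul(3, d)))
Mul(Mul(34, Mul(Add(-21, Function('L')(5)), Add(4, O))), Add(Add(7, -15), -8)) = Mul(Mul(34, Mul(Add(-21, Add(18, Mul(3, 5))), Add(4, -12))), Add(Add(7, -15), -8)) = Mul(Mul(34, Mul(Add(-21, Add(18, 15)), -8)), Add(-8, -8)) = Mul(Mul(34, Mul(Add(-21, 33), -8)), -16) = Mul(Mul(34, Mul(12, -8)), -16) = Mul(Mul(34, -96), -16) = Mul(-3264, -16) = 52224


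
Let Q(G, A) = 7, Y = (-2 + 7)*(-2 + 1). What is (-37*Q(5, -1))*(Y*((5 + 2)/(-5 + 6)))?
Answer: 9065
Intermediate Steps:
Y = -5 (Y = 5*(-1) = -5)
(-37*Q(5, -1))*(Y*((5 + 2)/(-5 + 6))) = (-37*7)*(-5*(5 + 2)/(-5 + 6)) = -(-1295)*7/1 = -(-1295)*7*1 = -(-1295)*7 = -259*(-35) = 9065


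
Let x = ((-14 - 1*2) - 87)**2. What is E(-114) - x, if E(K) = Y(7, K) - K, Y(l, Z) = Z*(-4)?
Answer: -10039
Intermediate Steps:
x = 10609 (x = ((-14 - 2) - 87)**2 = (-16 - 87)**2 = (-103)**2 = 10609)
Y(l, Z) = -4*Z
E(K) = -5*K (E(K) = -4*K - K = -5*K)
E(-114) - x = -5*(-114) - 1*10609 = 570 - 10609 = -10039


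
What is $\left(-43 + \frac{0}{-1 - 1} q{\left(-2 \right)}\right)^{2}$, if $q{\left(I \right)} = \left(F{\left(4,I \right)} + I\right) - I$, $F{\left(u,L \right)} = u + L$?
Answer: $1849$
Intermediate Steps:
$F{\left(u,L \right)} = L + u$
$q{\left(I \right)} = 4 + I$ ($q{\left(I \right)} = \left(\left(I + 4\right) + I\right) - I = \left(\left(4 + I\right) + I\right) - I = \left(4 + 2 I\right) - I = 4 + I$)
$\left(-43 + \frac{0}{-1 - 1} q{\left(-2 \right)}\right)^{2} = \left(-43 + \frac{0}{-1 - 1} \left(4 - 2\right)\right)^{2} = \left(-43 + \frac{0}{-2} \cdot 2\right)^{2} = \left(-43 + 0 \left(- \frac{1}{2}\right) 2\right)^{2} = \left(-43 + 0 \cdot 2\right)^{2} = \left(-43 + 0\right)^{2} = \left(-43\right)^{2} = 1849$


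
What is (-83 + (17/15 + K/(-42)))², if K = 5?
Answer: 32936121/4900 ≈ 6721.7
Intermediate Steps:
(-83 + (17/15 + K/(-42)))² = (-83 + (17/15 + 5/(-42)))² = (-83 + (17*(1/15) + 5*(-1/42)))² = (-83 + (17/15 - 5/42))² = (-83 + 71/70)² = (-5739/70)² = 32936121/4900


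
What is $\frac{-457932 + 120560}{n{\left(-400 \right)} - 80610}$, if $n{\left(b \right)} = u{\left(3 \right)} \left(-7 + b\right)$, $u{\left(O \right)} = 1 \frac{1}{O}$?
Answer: $\frac{1012116}{242237} \approx 4.1782$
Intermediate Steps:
$u{\left(O \right)} = \frac{1}{O}$
$n{\left(b \right)} = - \frac{7}{3} + \frac{b}{3}$ ($n{\left(b \right)} = \frac{-7 + b}{3} = - \frac{7}{3} + \frac{b}{3}$)
$\frac{-457932 + 120560}{n{\left(-400 \right)} - 80610} = \frac{-457932 + 120560}{\left(- \frac{7}{3} + \frac{1}{3} \left(-400\right)\right) - 80610} = - \frac{337372}{\left(- \frac{7}{3} - \frac{400}{3}\right) - 80610} = - \frac{337372}{- \frac{407}{3} - 80610} = - \frac{337372}{- \frac{242237}{3}} = \left(-337372\right) \left(- \frac{3}{242237}\right) = \frac{1012116}{242237}$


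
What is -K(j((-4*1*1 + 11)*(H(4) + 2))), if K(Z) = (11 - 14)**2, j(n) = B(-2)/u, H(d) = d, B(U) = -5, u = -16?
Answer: -9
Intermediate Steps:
j(n) = 5/16 (j(n) = -5/(-16) = -5*(-1/16) = 5/16)
K(Z) = 9 (K(Z) = (-3)**2 = 9)
-K(j((-4*1*1 + 11)*(H(4) + 2))) = -1*9 = -9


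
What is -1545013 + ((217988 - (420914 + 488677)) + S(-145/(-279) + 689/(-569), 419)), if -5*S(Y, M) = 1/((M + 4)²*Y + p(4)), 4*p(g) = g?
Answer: -24395273581540721/10907224835 ≈ -2.2366e+6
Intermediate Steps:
p(g) = g/4
S(Y, M) = -1/(5*(1 + Y*(4 + M)²)) (S(Y, M) = -1/(5*((M + 4)²*Y + (¼)*4)) = -1/(5*((4 + M)²*Y + 1)) = -1/(5*(Y*(4 + M)² + 1)) = -1/(5*(1 + Y*(4 + M)²)))
-1545013 + ((217988 - (420914 + 488677)) + S(-145/(-279) + 689/(-569), 419)) = -1545013 + ((217988 - (420914 + 488677)) - 1/(5 + 5*(-145/(-279) + 689/(-569))*(4 + 419)²)) = -1545013 + ((217988 - 1*909591) - 1/(5 + 5*(-145*(-1/279) + 689*(-1/569))*423²)) = -1545013 + ((217988 - 909591) - 1/(5 + 5*(145/279 - 689/569)*178929)) = -1545013 + (-691603 - 1/(5 + 5*(-109726/158751)*178929)) = -1545013 + (-691603 - 1/(5 - 10907313030/17639)) = -1545013 + (-691603 - 1/(-10907224835/17639)) = -1545013 + (-691603 - 1*(-17639/10907224835)) = -1545013 + (-691603 + 17639/10907224835) = -1545013 - 7543469417542866/10907224835 = -24395273581540721/10907224835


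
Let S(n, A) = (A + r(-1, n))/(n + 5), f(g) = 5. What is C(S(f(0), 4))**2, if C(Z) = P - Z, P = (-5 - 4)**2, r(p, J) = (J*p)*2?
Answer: 166464/25 ≈ 6658.6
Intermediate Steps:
r(p, J) = 2*J*p
P = 81 (P = (-9)**2 = 81)
S(n, A) = (A - 2*n)/(5 + n) (S(n, A) = (A + 2*n*(-1))/(n + 5) = (A - 2*n)/(5 + n))
C(Z) = 81 - Z
C(S(f(0), 4))**2 = (81 - (4 - 2*5)/(5 + 5))**2 = (81 - (4 - 10)/10)**2 = (81 - (-6)/10)**2 = (81 - 1*(-3/5))**2 = (81 + 3/5)**2 = (408/5)**2 = 166464/25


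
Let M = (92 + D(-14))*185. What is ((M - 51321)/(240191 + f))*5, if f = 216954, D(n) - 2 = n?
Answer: -36521/91429 ≈ -0.39945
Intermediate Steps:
D(n) = 2 + n
M = 14800 (M = (92 + (2 - 14))*185 = (92 - 12)*185 = 80*185 = 14800)
((M - 51321)/(240191 + f))*5 = ((14800 - 51321)/(240191 + 216954))*5 = -36521/457145*5 = -36521/91429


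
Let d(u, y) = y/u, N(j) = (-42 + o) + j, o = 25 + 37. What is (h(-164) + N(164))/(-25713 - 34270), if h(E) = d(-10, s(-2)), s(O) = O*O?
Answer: -918/299915 ≈ -0.0030609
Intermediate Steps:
o = 62
N(j) = 20 + j (N(j) = (-42 + 62) + j = 20 + j)
s(O) = O²
h(E) = -⅖ (h(E) = (-2)²/(-10) = 4*(-⅒) = -⅖)
(h(-164) + N(164))/(-25713 - 34270) = (-⅖ + (20 + 164))/(-25713 - 34270) = (-⅖ + 184)/(-59983) = (918/5)*(-1/59983) = -918/299915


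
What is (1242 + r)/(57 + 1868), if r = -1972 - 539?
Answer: -1269/1925 ≈ -0.65922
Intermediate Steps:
r = -2511
(1242 + r)/(57 + 1868) = (1242 - 2511)/(57 + 1868) = -1269/1925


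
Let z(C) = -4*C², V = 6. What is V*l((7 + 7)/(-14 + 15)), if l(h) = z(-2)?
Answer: -96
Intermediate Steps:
l(h) = -16 (l(h) = -4*(-2)² = -4*4 = -16)
V*l((7 + 7)/(-14 + 15)) = 6*(-16) = -96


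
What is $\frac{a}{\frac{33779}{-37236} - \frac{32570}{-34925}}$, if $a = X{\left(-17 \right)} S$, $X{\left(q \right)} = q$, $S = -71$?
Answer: $\frac{313932806220}{6608989} \approx 47501.0$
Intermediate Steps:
$a = 1207$ ($a = \left(-17\right) \left(-71\right) = 1207$)
$\frac{a}{\frac{33779}{-37236} - \frac{32570}{-34925}} = \frac{1207}{\frac{33779}{-37236} - \frac{32570}{-34925}} = \frac{1207}{33779 \left(- \frac{1}{37236}\right) - - \frac{6514}{6985}} = \frac{1207}{- \frac{33779}{37236} + \frac{6514}{6985}} = \frac{1207}{\frac{6608989}{260093460}} = 1207 \cdot \frac{260093460}{6608989} = \frac{313932806220}{6608989}$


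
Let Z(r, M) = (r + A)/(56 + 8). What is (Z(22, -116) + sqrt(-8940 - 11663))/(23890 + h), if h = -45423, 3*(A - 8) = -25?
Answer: -65/4134336 - I*sqrt(20603)/21533 ≈ -1.5722e-5 - 0.0066659*I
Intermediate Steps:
A = -1/3 (A = 8 + (1/3)*(-25) = 8 - 25/3 = -1/3 ≈ -0.33333)
Z(r, M) = -1/192 + r/64 (Z(r, M) = (r - 1/3)/(56 + 8) = (-1/3 + r)/64 = (-1/3 + r)*(1/64) = -1/192 + r/64)
(Z(22, -116) + sqrt(-8940 - 11663))/(23890 + h) = ((-1/192 + (1/64)*22) + sqrt(-8940 - 11663))/(23890 - 45423) = ((-1/192 + 11/32) + sqrt(-20603))/(-21533) = (65/192 + I*sqrt(20603))*(-1/21533) = -65/4134336 - I*sqrt(20603)/21533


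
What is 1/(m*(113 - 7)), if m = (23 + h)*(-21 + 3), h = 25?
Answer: -1/91584 ≈ -1.0919e-5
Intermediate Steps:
m = -864 (m = (23 + 25)*(-21 + 3) = 48*(-18) = -864)
1/(m*(113 - 7)) = 1/((-864)*(113 - 7)) = -1/864/106 = -1/864*1/106 = -1/91584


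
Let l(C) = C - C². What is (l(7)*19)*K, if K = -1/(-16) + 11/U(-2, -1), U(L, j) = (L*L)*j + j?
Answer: 68229/40 ≈ 1705.7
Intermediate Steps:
U(L, j) = j + j*L² (U(L, j) = L²*j + j = j*L² + j = j + j*L²)
K = -171/80 (K = -1/(-16) + 11/((-(1 + (-2)²))) = -1*(-1/16) + 11/((-(1 + 4))) = 1/16 + 11/((-1*5)) = 1/16 + 11/(-5) = 1/16 + 11*(-⅕) = 1/16 - 11/5 = -171/80 ≈ -2.1375)
(l(7)*19)*K = ((7*(1 - 1*7))*19)*(-171/80) = ((7*(1 - 7))*19)*(-171/80) = ((7*(-6))*19)*(-171/80) = -42*19*(-171/80) = -798*(-171/80) = 68229/40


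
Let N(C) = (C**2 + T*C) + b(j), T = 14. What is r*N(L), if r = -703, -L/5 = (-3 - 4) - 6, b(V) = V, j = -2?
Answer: -3608499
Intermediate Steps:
L = 65 (L = -5*((-3 - 4) - 6) = -5*(-7 - 6) = -5*(-13) = 65)
N(C) = -2 + C**2 + 14*C (N(C) = (C**2 + 14*C) - 2 = -2 + C**2 + 14*C)
r*N(L) = -703*(-2 + 65**2 + 14*65) = -703*(-2 + 4225 + 910) = -703*5133 = -3608499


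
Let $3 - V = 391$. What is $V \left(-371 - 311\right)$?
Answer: $264616$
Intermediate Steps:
$V = -388$ ($V = 3 - 391 = -388$)
$V \left(-371 - 311\right) = - 388 \left(-371 - 311\right) = \left(-388\right) \left(-682\right) = 264616$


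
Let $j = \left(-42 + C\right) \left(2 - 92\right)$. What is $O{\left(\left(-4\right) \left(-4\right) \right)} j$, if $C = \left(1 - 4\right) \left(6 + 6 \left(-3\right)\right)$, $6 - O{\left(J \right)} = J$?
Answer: $-5400$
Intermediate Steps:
$O{\left(J \right)} = 6 - J$
$C = 36$ ($C = - 3 \left(6 - 18\right) = \left(-3\right) \left(-12\right) = 36$)
$j = 540$ ($j = \left(-42 + 36\right) \left(2 - 92\right) = \left(-6\right) \left(-90\right) = 540$)
$O{\left(\left(-4\right) \left(-4\right) \right)} j = \left(6 - \left(-4\right) \left(-4\right)\right) 540 = \left(6 - 16\right) 540 = \left(-10\right) 540 = -5400$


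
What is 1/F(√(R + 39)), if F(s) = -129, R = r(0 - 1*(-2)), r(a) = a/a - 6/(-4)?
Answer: -1/129 ≈ -0.0077519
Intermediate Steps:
r(a) = 5/2 (r(a) = 1 - 6*(-¼) = 1 + 3/2 = 5/2)
R = 5/2 ≈ 2.5000
1/F(√(R + 39)) = 1/(-129) = -1/129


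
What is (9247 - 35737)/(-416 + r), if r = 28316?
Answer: -883/930 ≈ -0.94946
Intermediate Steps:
(9247 - 35737)/(-416 + r) = (9247 - 35737)/(-416 + 28316) = -26490/27900 = -26490*1/27900 = -883/930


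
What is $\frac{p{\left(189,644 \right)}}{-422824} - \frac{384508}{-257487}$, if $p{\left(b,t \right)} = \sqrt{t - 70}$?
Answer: $\frac{384508}{257487} - \frac{\sqrt{574}}{422824} \approx 1.4933$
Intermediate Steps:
$p{\left(b,t \right)} = \sqrt{-70 + t}$
$\frac{p{\left(189,644 \right)}}{-422824} - \frac{384508}{-257487} = \frac{\sqrt{-70 + 644}}{-422824} - \frac{384508}{-257487} = \sqrt{574} \left(- \frac{1}{422824}\right) - - \frac{384508}{257487} = - \frac{\sqrt{574}}{422824} + \frac{384508}{257487} = \frac{384508}{257487} - \frac{\sqrt{574}}{422824}$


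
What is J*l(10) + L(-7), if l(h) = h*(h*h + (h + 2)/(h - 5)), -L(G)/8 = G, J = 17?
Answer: 17464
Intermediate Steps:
L(G) = -8*G
l(h) = h*(h² + (2 + h)/(-5 + h))
J*l(10) + L(-7) = 17*(10*(2 + 10 + 10³ - 5*10²)/(-5 + 10)) - 8*(-7) = 17*(10*(2 + 10 + 1000 - 5*100)/5) + 56 = 17*(10*(⅕)*(2 + 10 + 1000 - 500)) + 56 = 17*(10*(⅕)*512) + 56 = 17*1024 + 56 = 17408 + 56 = 17464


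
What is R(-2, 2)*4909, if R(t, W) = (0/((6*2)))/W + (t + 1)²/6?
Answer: 4909/6 ≈ 818.17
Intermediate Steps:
R(t, W) = (1 + t)²/6 (R(t, W) = (0/12)/W + (1 + t)²*(⅙) = (0*(1/12))/W + (1 + t)²/6 = 0/W + (1 + t)²/6 = 0 + (1 + t)²/6 = (1 + t)²/6)
R(-2, 2)*4909 = ((1 - 2)²/6)*4909 = ((⅙)*(-1)²)*4909 = ((⅙)*1)*4909 = (⅙)*4909 = 4909/6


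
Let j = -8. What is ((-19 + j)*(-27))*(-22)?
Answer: -16038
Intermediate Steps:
((-19 + j)*(-27))*(-22) = ((-19 - 8)*(-27))*(-22) = -27*(-27)*(-22) = 729*(-22) = -16038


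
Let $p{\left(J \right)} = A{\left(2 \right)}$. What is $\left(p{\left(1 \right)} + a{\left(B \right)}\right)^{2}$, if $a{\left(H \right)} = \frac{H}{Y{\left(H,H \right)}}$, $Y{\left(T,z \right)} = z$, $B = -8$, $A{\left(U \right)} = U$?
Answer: $9$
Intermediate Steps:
$p{\left(J \right)} = 2$
$a{\left(H \right)} = 1$ ($a{\left(H \right)} = \frac{H}{H} = 1$)
$\left(p{\left(1 \right)} + a{\left(B \right)}\right)^{2} = \left(2 + 1\right)^{2} = 3^{2} = 9$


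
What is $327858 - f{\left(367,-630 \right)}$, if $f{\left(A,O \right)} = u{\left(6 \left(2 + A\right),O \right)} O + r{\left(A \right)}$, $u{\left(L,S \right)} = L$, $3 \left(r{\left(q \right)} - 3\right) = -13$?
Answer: $\frac{5168038}{3} \approx 1.7227 \cdot 10^{6}$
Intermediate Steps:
$r{\left(q \right)} = - \frac{4}{3}$ ($r{\left(q \right)} = 3 + \frac{1}{3} \left(-13\right) = 3 - \frac{13}{3} = - \frac{4}{3}$)
$f{\left(A,O \right)} = - \frac{4}{3} + O \left(12 + 6 A\right)$ ($f{\left(A,O \right)} = 6 \left(2 + A\right) O - \frac{4}{3} = \left(12 + 6 A\right) O - \frac{4}{3} = O \left(12 + 6 A\right) - \frac{4}{3} = - \frac{4}{3} + O \left(12 + 6 A\right)$)
$327858 - f{\left(367,-630 \right)} = 327858 - \left(- \frac{4}{3} + 6 \left(-630\right) \left(2 + 367\right)\right) = 327858 - \left(- \frac{4}{3} + 6 \left(-630\right) 369\right) = 327858 - \left(- \frac{4}{3} - 1394820\right) = 327858 - - \frac{4184464}{3} = 327858 + \frac{4184464}{3} = \frac{5168038}{3}$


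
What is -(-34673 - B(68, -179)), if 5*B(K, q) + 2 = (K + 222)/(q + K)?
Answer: 19243003/555 ≈ 34672.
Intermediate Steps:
B(K, q) = -⅖ + (222 + K)/(5*(K + q)) (B(K, q) = -⅖ + ((K + 222)/(q + K))/5 = -⅖ + ((222 + K)/(K + q))/5 = -⅖ + (222 + K)/(5*(K + q)))
-(-34673 - B(68, -179)) = -(-34673 - (222 - 1*68 - 2*(-179))/(5*(68 - 179))) = -(-34673 - (222 - 68 + 358)/(5*(-111))) = -(-34673 - (-1)*512/(5*111)) = -(-34673 - 1*(-512/555)) = -(-34673 + 512/555) = -1*(-19243003/555) = 19243003/555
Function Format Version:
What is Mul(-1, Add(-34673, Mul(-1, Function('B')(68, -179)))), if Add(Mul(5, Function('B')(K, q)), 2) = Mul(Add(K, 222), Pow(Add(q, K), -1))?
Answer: Rational(19243003, 555) ≈ 34672.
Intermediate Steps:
Function('B')(K, q) = Add(Rational(-2, 5), Mul(Rational(1, 5), Pow(Add(K, q), -1), Add(222, K))) (Function('B')(K, q) = Add(Rational(-2, 5), Mul(Rational(1, 5), Mul(Add(K, 222), Pow(Add(q, K), -1)))) = Add(Rational(-2, 5), Mul(Rational(1, 5), Mul(Add(222, K), Pow(Add(K, q), -1)))) = Add(Rational(-2, 5), Mul(Rational(1, 5), Mul(Pow(Add(K, q), -1), Add(222, K)))) = Add(Rational(-2, 5), Mul(Rational(1, 5), Pow(Add(K, q), -1), Add(222, K))))
Mul(-1, Add(-34673, Mul(-1, Function('B')(68, -179)))) = Mul(-1, Add(-34673, Mul(-1, Mul(Rational(1, 5), Pow(Add(68, -179), -1), Add(222, Mul(-1, 68), Mul(-2, -179)))))) = Mul(-1, Add(-34673, Mul(-1, Mul(Rational(1, 5), Pow(-111, -1), Add(222, -68, 358))))) = Mul(-1, Add(-34673, Mul(-1, Mul(Rational(1, 5), Rational(-1, 111), 512)))) = Mul(-1, Add(-34673, Mul(-1, Rational(-512, 555)))) = Mul(-1, Add(-34673, Rational(512, 555))) = Mul(-1, Rational(-19243003, 555)) = Rational(19243003, 555)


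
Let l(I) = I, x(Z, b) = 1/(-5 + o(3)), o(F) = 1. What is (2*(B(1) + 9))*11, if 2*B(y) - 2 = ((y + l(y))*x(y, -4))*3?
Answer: 407/2 ≈ 203.50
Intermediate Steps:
x(Z, b) = -¼ (x(Z, b) = 1/(-5 + 1) = 1/(-4) = -¼)
B(y) = 1 - 3*y/4 (B(y) = 1 + (((y + y)*(-¼))*3)/2 = 1 + (((2*y)*(-¼))*3)/2 = 1 + (-y/2*3)/2 = 1 + (-3*y/2)/2 = 1 - 3*y/4)
(2*(B(1) + 9))*11 = (2*((1 - ¾*1) + 9))*11 = (2*((1 - ¾) + 9))*11 = (2*(¼ + 9))*11 = (2*(37/4))*11 = (37/2)*11 = 407/2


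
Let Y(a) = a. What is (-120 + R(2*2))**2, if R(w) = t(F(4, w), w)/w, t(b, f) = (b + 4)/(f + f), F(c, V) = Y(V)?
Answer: 229441/16 ≈ 14340.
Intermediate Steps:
F(c, V) = V
t(b, f) = (4 + b)/(2*f) (t(b, f) = (4 + b)/((2*f)) = (4 + b)*(1/(2*f)) = (4 + b)/(2*f))
R(w) = (4 + w)/(2*w**2) (R(w) = ((4 + w)/(2*w))/w = (4 + w)/(2*w**2))
(-120 + R(2*2))**2 = (-120 + (4 + 2*2)/(2*(2*2)**2))**2 = (-120 + (1/2)*(4 + 4)/4**2)**2 = (-120 + (1/2)*(1/16)*8)**2 = (-120 + 1/4)**2 = (-479/4)**2 = 229441/16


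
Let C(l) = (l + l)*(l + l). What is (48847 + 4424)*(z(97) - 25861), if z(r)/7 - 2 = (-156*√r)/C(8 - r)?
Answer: -1376895537 - 14542983*√97/7921 ≈ -1.3769e+9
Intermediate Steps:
C(l) = 4*l² (C(l) = (2*l)*(2*l) = 4*l²)
z(r) = 14 - 273*√r/(8 - r)² (z(r) = 14 + 7*((-156*√r)/((4*(8 - r)²))) = 14 + 7*((-156*√r)*(1/(4*(8 - r)²))) = 14 + 7*(-39*√r/(8 - r)²) = 14 - 273*√r/(8 - r)²)
(48847 + 4424)*(z(97) - 25861) = (48847 + 4424)*((14 - 273*√97/(-8 + 97)²) - 25861) = 53271*((14 - 273*√97/89²) - 25861) = 53271*((14 - 273*√97*1/7921) - 25861) = 53271*((14 - 273*√97/7921) - 25861) = 53271*(-25847 - 273*√97/7921) = -1376895537 - 14542983*√97/7921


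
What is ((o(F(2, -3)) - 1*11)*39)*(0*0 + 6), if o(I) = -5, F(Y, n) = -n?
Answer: -3744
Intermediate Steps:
((o(F(2, -3)) - 1*11)*39)*(0*0 + 6) = ((-5 - 1*11)*39)*(0*0 + 6) = ((-5 - 11)*39)*(0 + 6) = -16*39*6 = -624*6 = -3744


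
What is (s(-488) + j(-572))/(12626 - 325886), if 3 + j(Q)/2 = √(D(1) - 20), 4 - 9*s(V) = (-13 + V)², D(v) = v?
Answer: 251051/2819340 - I*√19/156630 ≈ 0.089046 - 2.7829e-5*I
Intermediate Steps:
s(V) = 4/9 - (-13 + V)²/9
j(Q) = -6 + 2*I*√19 (j(Q) = -6 + 2*√(1 - 20) = -6 + 2*√(-19) = -6 + 2*(I*√19) = -6 + 2*I*√19)
(s(-488) + j(-572))/(12626 - 325886) = ((4/9 - (-13 - 488)²/9) + (-6 + 2*I*√19))/(12626 - 325886) = ((4/9 - ⅑*(-501)²) + (-6 + 2*I*√19))/(-313260) = ((4/9 - ⅑*251001) + (-6 + 2*I*√19))*(-1/313260) = ((4/9 - 27889) + (-6 + 2*I*√19))*(-1/313260) = (-250997/9 + (-6 + 2*I*√19))*(-1/313260) = (-251051/9 + 2*I*√19)*(-1/313260) = 251051/2819340 - I*√19/156630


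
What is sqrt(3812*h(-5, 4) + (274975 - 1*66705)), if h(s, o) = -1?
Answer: sqrt(204458) ≈ 452.17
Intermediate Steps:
sqrt(3812*h(-5, 4) + (274975 - 1*66705)) = sqrt(3812*(-1) + (274975 - 1*66705)) = sqrt(-3812 + (274975 - 66705)) = sqrt(-3812 + 208270) = sqrt(204458)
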